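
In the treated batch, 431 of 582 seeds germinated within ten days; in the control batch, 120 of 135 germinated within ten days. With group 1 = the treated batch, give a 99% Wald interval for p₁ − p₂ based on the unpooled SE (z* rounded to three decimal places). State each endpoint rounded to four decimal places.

p̂₁ = 431/582 = 0.74055, p̂₂ = 120/135 = 0.88889; p̂₁ − p̂₂ = -0.14834.
SE = √(0.000330130 + 0.000731596) = √0.001061726 = 0.032584.
The 99% critical value is z* = 2.576. Margin = 2.576·0.032584 = 0.08394.
CI: -0.14834 ± 0.08394 = (-0.2323, -0.0644).

(-0.2323, -0.0644)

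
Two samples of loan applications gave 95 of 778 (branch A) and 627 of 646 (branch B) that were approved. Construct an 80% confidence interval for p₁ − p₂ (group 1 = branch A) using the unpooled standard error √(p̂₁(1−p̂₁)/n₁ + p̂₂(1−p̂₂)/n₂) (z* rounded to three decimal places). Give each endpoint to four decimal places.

(-0.8658, -0.8312)

p̂₁ = 95/778 = 0.12211, p̂₂ = 627/646 = 0.97059; p̂₁ − p̂₂ = -0.84848.
SE = √(0.000137786 + 0.000044190) = √0.000181976 = 0.013490.
For 80% confidence, z* = 1.282. Margin = 1.282·0.013490 = 0.01729.
CI: -0.84848 ± 0.01729 = (-0.8658, -0.8312).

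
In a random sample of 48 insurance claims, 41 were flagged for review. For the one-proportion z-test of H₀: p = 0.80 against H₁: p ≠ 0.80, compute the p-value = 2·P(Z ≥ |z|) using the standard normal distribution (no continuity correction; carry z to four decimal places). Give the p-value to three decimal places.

The sample proportion is 41/48 = 0.85417.
SE₀ = √(0.80·0.20/48) = 0.057735.
Test statistic (full precision, shown to 4 dp): z = (41/48 − 0.80)/SE₀ ≈ 0.9382.
p-value = 2·P(Z ≥ |z|) with z = 0.9382 → 0.348.

p-value = 0.348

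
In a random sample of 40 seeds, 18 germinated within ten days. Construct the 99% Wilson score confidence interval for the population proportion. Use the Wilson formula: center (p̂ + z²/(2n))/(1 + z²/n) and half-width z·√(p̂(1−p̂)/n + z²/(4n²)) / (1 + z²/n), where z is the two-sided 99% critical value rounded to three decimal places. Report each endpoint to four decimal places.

p̂ = 18/40 = 0.45000; z = 2.576, so z² = 6.635776.
1 + z²/n = 1.165894.
Adjusted center: (0.45000 + z²/(2n))/1.165894 = 0.45711.
Radicand: p̂(1−p̂)/n + z²/(4n²) = 0.006187500 + 0.001036840 = 0.007224340.
Half-width = 2.576·√0.007224340/1.165894 = 0.18780.
CI: 0.45711 ± 0.18780 = (0.2693, 0.6449).

(0.2693, 0.6449)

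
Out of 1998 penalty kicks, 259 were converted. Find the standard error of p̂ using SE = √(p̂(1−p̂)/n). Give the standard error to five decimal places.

SE = 0.00751

The sample proportion is 259/1998 = 0.12963.
p̂(1−p̂) = 0.112826.
Dividing by n and taking the root: √0.000056469 = 0.00751.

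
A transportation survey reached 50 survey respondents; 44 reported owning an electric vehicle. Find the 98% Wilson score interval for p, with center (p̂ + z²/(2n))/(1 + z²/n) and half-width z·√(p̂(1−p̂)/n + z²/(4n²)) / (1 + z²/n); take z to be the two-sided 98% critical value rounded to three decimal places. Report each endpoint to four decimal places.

p̂ = 44/50 = 0.88000; z = 2.326, so z² = 5.410276.
1 + z²/n = 1.108206.
Center = (0.88000 + 0.054103)/1.108206 = 0.84290.
Radicand: p̂(1−p̂)/n + z²/(4n²) = 0.002112000 + 0.000541028 = 0.002653028.
Half-width = 2.326·√0.002653028/1.108206 = 0.10811.
So the interval runs from 0.7348 to 0.9510.

(0.7348, 0.9510)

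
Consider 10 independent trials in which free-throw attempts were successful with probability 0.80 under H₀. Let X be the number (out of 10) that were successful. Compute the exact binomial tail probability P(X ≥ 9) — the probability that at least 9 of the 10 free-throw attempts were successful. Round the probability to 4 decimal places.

P = 0.3758

X is binomial with n = 10 and p = 0.80.
P(X ≥ 9) = C(10,9)·0.80^9·0.20^1 + C(10,10)·0.80^10·0.20^0.
= 0.268435 + 0.107374 = 0.3758.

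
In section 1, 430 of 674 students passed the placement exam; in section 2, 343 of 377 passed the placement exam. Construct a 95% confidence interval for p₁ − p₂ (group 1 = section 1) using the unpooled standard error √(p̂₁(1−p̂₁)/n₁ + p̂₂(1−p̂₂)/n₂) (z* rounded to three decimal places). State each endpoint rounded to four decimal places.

(-0.3182, -0.2254)

p̂₁ = 430/674 = 0.63798, p̂₂ = 343/377 = 0.90981; p̂₁ − p̂₂ = -0.27183.
SE = √(0.000342672 + 0.000217645) = √0.000560317 = 0.023671.
z* = 1.960 at the 95% level. Margin = 1.960·0.023671 = 0.04640.
CI: -0.27183 ± 0.04640 = (-0.3182, -0.2254).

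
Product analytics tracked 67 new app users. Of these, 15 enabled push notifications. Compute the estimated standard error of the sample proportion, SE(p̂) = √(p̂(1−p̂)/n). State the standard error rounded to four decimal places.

SE = 0.0509

The sample proportion is 15/67 = 0.22388.
p̂(1−p̂) = 0.173758.
Dividing by n and taking the root: √0.002593403 = 0.0509.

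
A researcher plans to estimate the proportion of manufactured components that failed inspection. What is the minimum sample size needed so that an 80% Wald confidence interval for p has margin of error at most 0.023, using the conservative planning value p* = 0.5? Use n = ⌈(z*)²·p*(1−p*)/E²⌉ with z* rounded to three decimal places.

n = 777

z* = 1.282 at the 80% level.
p*(1−p*) = 0.2500.
(z*)²·p*(1−p*)/E² = 1.643524·0.2500/0.000529 = 776.713.
Rounding up, n = 777.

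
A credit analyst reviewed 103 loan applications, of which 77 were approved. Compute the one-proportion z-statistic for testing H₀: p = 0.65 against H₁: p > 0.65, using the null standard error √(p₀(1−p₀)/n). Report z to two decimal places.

The sample proportion is 77/103 = 0.74757.
SE₀ = √(0.65·0.35/103) = 0.046997.
Test statistic: z = 0.09757/0.046997 = 2.08.

z = 2.08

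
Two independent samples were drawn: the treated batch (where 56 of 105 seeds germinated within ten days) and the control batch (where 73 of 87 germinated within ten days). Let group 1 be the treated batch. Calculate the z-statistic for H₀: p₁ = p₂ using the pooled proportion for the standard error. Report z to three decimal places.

Sample proportions: p̂₁ = 56/105 = 0.53333 and p̂₂ = 73/87 = 0.83908.
Pooled p̂ = (56+73)/(105+87) = 129/192 = 0.67188.
Pooled SE = √[0.2204590·0.02101806] ≈ 0.068071.
z = (p̂₁ − p̂₂)/SE = (0.53333 − 0.83908)/0.068071 = -0.30575/0.068071 = -4.492.

z = -4.492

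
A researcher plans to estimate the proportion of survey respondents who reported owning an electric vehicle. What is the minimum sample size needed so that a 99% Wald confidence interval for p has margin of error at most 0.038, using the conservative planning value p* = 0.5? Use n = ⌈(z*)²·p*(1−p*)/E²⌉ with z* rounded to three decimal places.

For 99% confidence, z* = 2.576.
p*(1−p*) = 0.50·0.50 = 0.2500.
Required n before rounding: 6.635776 × 0.2500 / 0.038² = 1148.853.
⌈1148.853⌉ = 1149.

n = 1149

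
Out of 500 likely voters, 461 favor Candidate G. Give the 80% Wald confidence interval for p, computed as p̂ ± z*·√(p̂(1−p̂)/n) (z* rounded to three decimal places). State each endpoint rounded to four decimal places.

Sample proportion p̂ = 461/500 = 0.92200.
SE(p̂) = √(0.92200·0.07800/500) = 0.011993.
z* = 1.282 at the 80% level.
Margin of error: 1.282 × 0.011993 = 0.01538.
CI: 0.92200 ± 0.01538 = (0.9066, 0.9374).

(0.9066, 0.9374)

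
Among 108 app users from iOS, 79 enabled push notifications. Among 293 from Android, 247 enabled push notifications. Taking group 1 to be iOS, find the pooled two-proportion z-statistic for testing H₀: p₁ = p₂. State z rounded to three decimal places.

Sample proportions: p̂₁ = 79/108 = 0.73148 and p̂₂ = 247/293 = 0.84300.
Pooled p̂ = (79+247)/(108+293) = 326/401 = 0.81297.
Pooled SE = √[0.1520513·0.01267223] ≈ 0.043896.
z = -0.11152/0.043896 = -2.541.

z = -2.541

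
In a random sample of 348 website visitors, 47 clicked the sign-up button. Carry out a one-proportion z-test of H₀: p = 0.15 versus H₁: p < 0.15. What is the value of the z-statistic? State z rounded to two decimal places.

z = -0.78

With x = 47 successes in n = 348, p̂ = 0.13506.
Under H₀, SE = √(p₀(1−p₀)/n) = √(0.15·0.85/348) = √0.000366379 = 0.019141.
z = (0.13506 − 0.15)/0.019141 = -0.01494/0.019141 = -0.78.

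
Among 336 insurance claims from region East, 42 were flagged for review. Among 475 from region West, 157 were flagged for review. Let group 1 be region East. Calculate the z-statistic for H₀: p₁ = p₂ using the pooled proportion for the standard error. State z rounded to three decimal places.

z = -6.700

Sample proportions: p̂₁ = 42/336 = 0.12500 and p̂₂ = 157/475 = 0.33053.
Pooled p̂ = (42+157)/(336+475) = 199/811 = 0.24538.
Pooled SE = √[0.1851667·0.00508145] ≈ 0.030674.
z = (p̂₁ − p̂₂)/SE = (0.12500 − 0.33053)/0.030674 = -0.20553/0.030674 = -6.700.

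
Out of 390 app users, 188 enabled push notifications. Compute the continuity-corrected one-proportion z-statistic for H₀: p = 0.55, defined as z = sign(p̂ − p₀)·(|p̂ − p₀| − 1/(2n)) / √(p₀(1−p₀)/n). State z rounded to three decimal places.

Sample proportion p̂ = 188/390 = 0.48205. p̂ − p₀ = -0.067949.
1/(2n) = 0.001282.
Corrected numerator: |-0.067949| − 0.001282 = 0.066667.
Null standard error: √(0.55·0.45/390) = √0.000634615 = 0.025192.
z = −0.066667/0.025192 = -2.646.

z = -2.646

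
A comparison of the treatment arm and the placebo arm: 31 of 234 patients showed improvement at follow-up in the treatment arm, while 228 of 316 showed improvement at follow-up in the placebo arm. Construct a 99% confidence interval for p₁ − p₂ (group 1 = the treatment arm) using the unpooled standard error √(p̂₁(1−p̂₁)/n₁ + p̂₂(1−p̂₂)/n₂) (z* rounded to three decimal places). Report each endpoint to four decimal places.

(-0.6755, -0.5026)

p̂₁ = 0.13248, p̂₂ = 0.72152, so the observed difference is -0.58904.
Unpooled SE = √(p̂₁(1−p̂₁)/n₁ + p̂₂(1−p̂₂)/n₂) = √(0.000491145 + 0.000635852) = 0.033571.
The 99% critical value is z* = 2.576. Margin of error = 0.08648.
Interval: -0.58904 ± 0.08648 → (-0.6755, -0.5026).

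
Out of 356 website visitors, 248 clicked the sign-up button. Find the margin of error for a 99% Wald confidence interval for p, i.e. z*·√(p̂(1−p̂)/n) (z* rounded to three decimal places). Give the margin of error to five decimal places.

p̂ = 248/356 = 0.69663.
SE = √(p̂(1−p̂)/n) = √(0.211337/356) = 0.024365.
z* = 2.576 at the 99% level.
Margin of error = z*·SE = 2.576 × 0.024365 = 0.06276.

ME = 0.06276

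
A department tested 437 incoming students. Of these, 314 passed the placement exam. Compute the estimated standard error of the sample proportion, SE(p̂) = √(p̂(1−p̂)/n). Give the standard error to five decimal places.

SE = 0.02151

Sample proportion p̂ = 314/437 = 0.71854.
p̂(1−p̂) = 0.202240.
SE = √(0.202240/437) = 0.02151.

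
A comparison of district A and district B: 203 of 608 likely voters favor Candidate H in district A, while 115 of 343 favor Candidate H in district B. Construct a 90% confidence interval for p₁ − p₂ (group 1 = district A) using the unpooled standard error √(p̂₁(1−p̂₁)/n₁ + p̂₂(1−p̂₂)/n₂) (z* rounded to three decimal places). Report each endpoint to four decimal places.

p̂₁ = 203/608 = 0.33388, p̂₂ = 115/343 = 0.33528; p̂₁ − p̂₂ = -0.00140.
SE = √(0.000365797 + 0.000649756) = √0.001015553 = 0.031868.
z* = 1.645 at the 90% level. Margin of error = 0.05242.
So the interval runs from -0.0538 to 0.0510.

(-0.0538, 0.0510)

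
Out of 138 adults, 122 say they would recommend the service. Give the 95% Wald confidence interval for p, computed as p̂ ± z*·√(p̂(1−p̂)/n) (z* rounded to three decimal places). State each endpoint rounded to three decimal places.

(0.831, 0.937)

The sample proportion is 122/138 = 0.88406.
SE = √(p̂(1−p̂)/n) = √(0.102499/138) = 0.027253.
z* = 1.960 at the 95% level.
Margin of error: 1.960 × 0.027253 = 0.05342.
Interval: 0.88406 ± 0.05342 → (0.831, 0.937).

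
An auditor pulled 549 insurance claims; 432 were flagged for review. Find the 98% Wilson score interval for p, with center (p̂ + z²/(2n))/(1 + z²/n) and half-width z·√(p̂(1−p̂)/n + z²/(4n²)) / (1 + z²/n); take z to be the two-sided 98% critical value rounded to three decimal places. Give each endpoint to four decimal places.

p̂ = 432/549 = 0.78689; z = 2.326, so z² = 5.410276.
1 + z²/n = 1.009855.
Adjusted center: (0.78689 + z²/(2n))/1.009855 = 0.78409.
Radicand: p̂(1−p̂)/n + z²/(4n²) = 0.000305459 + 0.000004488 = 0.000309947.
Half-width = 2.326·√0.000309947/1.009855 = 0.04055.
Interval: 0.78409 ± 0.04055 → (0.7435, 0.8246).

(0.7435, 0.8246)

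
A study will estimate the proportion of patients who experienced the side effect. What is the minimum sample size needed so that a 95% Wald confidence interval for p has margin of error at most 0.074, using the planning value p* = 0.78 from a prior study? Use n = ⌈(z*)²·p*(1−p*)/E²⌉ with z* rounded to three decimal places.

n = 121

The 95% critical value is z* = 1.960.
p*(1−p*) = 0.1716.
Required n before rounding: 3.841600 × 0.1716 / 0.074² = 120.383.
Rounding up, n = 121.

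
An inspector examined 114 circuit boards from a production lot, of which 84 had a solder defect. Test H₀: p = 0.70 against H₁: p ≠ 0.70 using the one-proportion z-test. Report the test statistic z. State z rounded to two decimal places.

z = 0.86

Sample proportion p̂ = 84/114 = 0.73684.
Null standard error: √(0.70·0.30/114) = √0.001842105 = 0.042920.
z = (0.73684 − 0.70)/0.042920 = 0.03684/0.042920 = 0.86.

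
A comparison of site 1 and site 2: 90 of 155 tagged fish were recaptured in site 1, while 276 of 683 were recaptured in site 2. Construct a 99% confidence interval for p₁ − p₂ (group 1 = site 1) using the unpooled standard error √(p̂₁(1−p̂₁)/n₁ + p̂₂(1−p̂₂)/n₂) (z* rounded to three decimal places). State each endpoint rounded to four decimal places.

p̂₁ = 90/155 = 0.58065, p̂₂ = 276/683 = 0.40410; p̂₁ − p̂₂ = 0.17655.
Unpooled SE = √(p̂₁(1−p̂₁)/n₁ + p̂₂(1−p̂₂)/n₂) = √(0.001570944 + 0.000352567) = 0.043858.
z* = 2.576 at the 99% level. Margin of error = 0.11298.
So the interval runs from 0.0636 to 0.2895.

(0.0636, 0.2895)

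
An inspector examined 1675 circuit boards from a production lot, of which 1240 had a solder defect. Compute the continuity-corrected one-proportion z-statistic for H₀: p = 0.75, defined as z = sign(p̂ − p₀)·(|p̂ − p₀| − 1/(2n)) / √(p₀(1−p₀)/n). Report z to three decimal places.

z = -0.889

p̂ = 1240/1675 = 0.74030. p̂ − p₀ = -0.009701.
Continuity correction 1/(2n) = 1/3350 = 0.000299.
Corrected numerator: |-0.009701| − 0.000299 = 0.009402.
SE₀ = √(0.75·0.25/1675) = 0.010580.
z = (−)0.009402/0.010580 = -0.889.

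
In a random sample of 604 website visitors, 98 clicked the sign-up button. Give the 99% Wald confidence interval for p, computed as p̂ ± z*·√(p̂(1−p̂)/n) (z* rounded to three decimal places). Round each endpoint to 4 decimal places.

p̂ = 98/604 = 0.16225.
SE = √(p̂(1−p̂)/n) = √(0.135926/604) = 0.015001.
For 99% confidence, z* = 2.576.
Margin of error: 2.576 × 0.015001 = 0.03864.
Interval: 0.16225 ± 0.03864 → (0.1236, 0.2009).

(0.1236, 0.2009)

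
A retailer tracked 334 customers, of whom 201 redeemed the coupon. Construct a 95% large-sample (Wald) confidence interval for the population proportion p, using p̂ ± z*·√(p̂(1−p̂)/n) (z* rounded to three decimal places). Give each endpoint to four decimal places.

(0.5493, 0.6543)

Sample proportion p̂ = 201/334 = 0.60180.
SE(p̂) = √(0.60180·0.39820/334) = 0.026786.
The 95% critical value is z* = 1.960.
Margin = 1.960·0.026786 = 0.05250.
CI: 0.60180 ± 0.05250 = (0.5493, 0.6543).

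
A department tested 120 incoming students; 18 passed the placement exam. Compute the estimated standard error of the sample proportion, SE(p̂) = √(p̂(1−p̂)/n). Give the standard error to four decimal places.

SE = 0.0326

Sample proportion p̂ = 18/120 = 0.15000.
p̂(1−p̂) = 0.127500.
SE = √(0.127500/120) = √0.001062500 = 0.0326.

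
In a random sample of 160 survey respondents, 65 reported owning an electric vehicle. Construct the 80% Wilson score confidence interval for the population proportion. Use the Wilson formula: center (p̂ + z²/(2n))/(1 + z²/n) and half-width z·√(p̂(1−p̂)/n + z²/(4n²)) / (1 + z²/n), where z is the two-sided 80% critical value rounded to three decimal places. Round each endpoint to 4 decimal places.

p̂ = 65/160 = 0.40625; z = 1.282, so z² = 1.643524.
Denominator 1 + z²/n = 1 + 1.643524/160 = 1.010272.
Adjusted center: (0.40625 + z²/(2n))/1.010272 = 0.40720.
Radicand: p̂(1−p̂)/n + z²/(4n²) = 0.001507568 + 0.000016050 = 0.001523618.
Half-width = z·√(radicand)/denom = 1.282·0.039034/1.010272 = 0.04953.
CI: 0.40720 ± 0.04953 = (0.3577, 0.4567).

(0.3577, 0.4567)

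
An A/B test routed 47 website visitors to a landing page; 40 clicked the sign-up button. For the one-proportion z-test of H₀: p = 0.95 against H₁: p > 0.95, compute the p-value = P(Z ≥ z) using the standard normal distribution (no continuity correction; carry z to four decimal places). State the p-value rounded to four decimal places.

The sample proportion is 40/47 = 0.85106.
SE₀ = √(0.95·0.05/47) = 0.031791.
Test statistic (full precision, shown to 4 dp): z = (40/47 − 0.95)/SE₀ ≈ -3.1121.
From the standard normal, P(Z ≥ z) = 0.9991.

p-value = 0.9991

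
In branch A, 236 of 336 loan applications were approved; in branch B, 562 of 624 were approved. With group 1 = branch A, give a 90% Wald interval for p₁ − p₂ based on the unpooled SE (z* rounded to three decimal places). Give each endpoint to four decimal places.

p̂₁ = 0.70238, p̂₂ = 0.90064, so the observed difference is -0.19826.
SE = √(0.000622149 + 0.000143408) = √0.000765557 = 0.027669.
z* = 1.645 at the 90% level. Margin = 1.645·0.027669 = 0.04552.
Interval: -0.19826 ± 0.04552 → (-0.2438, -0.1527).

(-0.2438, -0.1527)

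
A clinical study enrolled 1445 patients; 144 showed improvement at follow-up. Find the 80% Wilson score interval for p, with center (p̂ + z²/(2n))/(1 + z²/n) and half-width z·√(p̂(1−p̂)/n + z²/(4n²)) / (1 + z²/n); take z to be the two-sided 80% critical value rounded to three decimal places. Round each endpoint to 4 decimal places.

(0.0900, 0.1102)

p̂ = 144/1445 = 0.09965; z = 1.282, so z² = 1.643524.
Denominator 1 + z²/n = 1 + 1.643524/1445 = 1.001137.
Center = (0.09965 + 0.000569)/1.001137 = 0.10011.
Radicand: p̂(1−p̂)/n + z²/(4n²) = 0.000062092 + 0.000000197 = 0.000062289.
Half-width = z·√(radicand)/denom = 1.282·0.007892/1.001137 = 0.01011.
So the interval runs from 0.0900 to 0.1102.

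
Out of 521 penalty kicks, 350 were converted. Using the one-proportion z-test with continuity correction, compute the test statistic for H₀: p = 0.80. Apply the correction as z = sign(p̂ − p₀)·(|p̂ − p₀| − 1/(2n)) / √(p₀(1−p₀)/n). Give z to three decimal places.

Sample proportion p̂ = 350/521 = 0.67179. p̂ − p₀ = -0.128215.
1/(2n) = 0.000960.
Corrected numerator: |-0.128215| − 0.000960 = 0.127255.
Null standard error: √(0.80·0.20/521) = √0.000307102 = 0.017524.
z = −0.127255/0.017524 = -7.262.

z = -7.262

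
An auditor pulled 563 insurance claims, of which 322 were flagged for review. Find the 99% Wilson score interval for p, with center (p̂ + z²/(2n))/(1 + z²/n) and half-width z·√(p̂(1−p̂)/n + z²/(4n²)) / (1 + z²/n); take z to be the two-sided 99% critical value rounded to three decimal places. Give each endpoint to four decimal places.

(0.5177, 0.6245)

Here p̂ = 322/563 = 0.57194 and z = 2.576 (z² = 6.635776).
Denominator 1 + z²/n = 1 + 6.635776/563 = 1.011786.
Center = (0.57194 + 0.005893)/1.011786 = 0.57110.
Radicand: p̂(1−p̂)/n + z²/(4n²) = 0.000434858 + 0.000005234 = 0.000440092.
Half-width = z·√(radicand)/denom = 2.576·0.020978/1.011786 = 0.05341.
Interval: 0.57110 ± 0.05341 → (0.5177, 0.6245).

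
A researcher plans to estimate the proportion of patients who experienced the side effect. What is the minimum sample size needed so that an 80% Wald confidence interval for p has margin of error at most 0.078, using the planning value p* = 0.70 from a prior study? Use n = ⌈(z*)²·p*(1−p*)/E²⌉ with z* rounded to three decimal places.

n = 57

For 80% confidence, z* = 1.282.
p*(1−p*) = 0.2100.
Required n before rounding: 1.643524 × 0.2100 / 0.078² = 56.729.
⌈56.729⌉ = 57.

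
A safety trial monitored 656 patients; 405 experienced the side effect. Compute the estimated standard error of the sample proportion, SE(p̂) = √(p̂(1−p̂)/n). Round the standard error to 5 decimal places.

The sample proportion is 405/656 = 0.61738.
p̂(1−p̂) = 0.236222.
SE = √(0.236222/656) = 0.01898.

SE = 0.01898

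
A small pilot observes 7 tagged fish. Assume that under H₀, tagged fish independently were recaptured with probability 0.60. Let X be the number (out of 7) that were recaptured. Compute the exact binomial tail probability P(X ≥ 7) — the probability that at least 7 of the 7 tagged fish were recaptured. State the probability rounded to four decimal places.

X ~ Binomial(n=7, p=0.60).
P(X ≥ 7) = C(7,7)·0.60^7·0.40^0.
= 0.027994 = 0.0280.

P = 0.0280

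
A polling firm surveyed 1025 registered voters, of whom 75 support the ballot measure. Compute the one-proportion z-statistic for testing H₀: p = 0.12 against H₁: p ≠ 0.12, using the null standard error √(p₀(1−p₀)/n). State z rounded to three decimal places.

z = -4.614

Sample proportion p̂ = 75/1025 = 0.07317.
Null standard error: √(0.12·0.88/1025) = √0.000103024 = 0.010150.
z = (0.07317 − 0.12)/0.010150 = -0.04683/0.010150 = -4.614.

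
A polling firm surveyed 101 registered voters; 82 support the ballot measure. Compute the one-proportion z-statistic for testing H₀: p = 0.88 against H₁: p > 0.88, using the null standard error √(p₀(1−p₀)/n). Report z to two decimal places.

z = -2.11

p̂ = 82/101 = 0.81188.
SE₀ = √(0.88·0.12/101) = 0.032335.
z = (p̂ − p₀)/SE = (0.81188 − 0.88)/0.032335 = -2.11.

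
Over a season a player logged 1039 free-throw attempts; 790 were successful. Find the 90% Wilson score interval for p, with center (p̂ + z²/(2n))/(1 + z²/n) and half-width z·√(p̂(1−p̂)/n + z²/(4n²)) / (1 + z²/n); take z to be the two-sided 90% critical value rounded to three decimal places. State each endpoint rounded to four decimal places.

Here p̂ = 790/1039 = 0.76035 and z = 1.645 (z² = 2.706025).
1 + z²/n = 1.002604.
Center = (0.76035 + 0.001302)/1.002604 = 0.75967.
Radicand: p̂(1−p̂)/n + z²/(4n²) = 0.000175380 + 0.000000627 = 0.000176007.
Half-width = 1.645·√0.000176007/1.002604 = 0.02177.
Interval: 0.75967 ± 0.02177 → (0.7379, 0.7814).

(0.7379, 0.7814)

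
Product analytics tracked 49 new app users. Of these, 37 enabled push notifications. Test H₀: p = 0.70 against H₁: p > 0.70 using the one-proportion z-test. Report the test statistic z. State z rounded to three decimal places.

Sample proportion p̂ = 37/49 = 0.75510.
Under H₀, SE = √(p₀(1−p₀)/n) = √(0.70·0.30/49) = √0.004285714 = 0.065465.
Test statistic: z = 0.05510/0.065465 = 0.842.

z = 0.842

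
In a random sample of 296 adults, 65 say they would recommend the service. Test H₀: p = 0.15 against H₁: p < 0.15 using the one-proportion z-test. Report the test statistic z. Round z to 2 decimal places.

z = 3.35

The sample proportion is 65/296 = 0.21959.
Under H₀, SE = √(p₀(1−p₀)/n) = √(0.15·0.85/296) = √0.000430743 = 0.020754.
z = (0.21959 − 0.15)/0.020754 = 0.06959/0.020754 = 3.35.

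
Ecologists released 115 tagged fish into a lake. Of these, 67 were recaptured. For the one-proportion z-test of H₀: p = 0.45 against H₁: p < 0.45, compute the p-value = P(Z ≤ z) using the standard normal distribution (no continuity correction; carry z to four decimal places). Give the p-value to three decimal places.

p-value = 0.998

Sample proportion p̂ = 67/115 = 0.58261.
Under H₀, SE = √(p₀(1−p₀)/n) = √(0.45·0.55/115) = √0.002152174 = 0.046392.
Test statistic (full precision, shown to 4 dp): z = (67/115 − 0.45)/SE₀ ≈ 2.8585.
p-value = P(Z ≤ z) with z = 2.8585 → 0.998.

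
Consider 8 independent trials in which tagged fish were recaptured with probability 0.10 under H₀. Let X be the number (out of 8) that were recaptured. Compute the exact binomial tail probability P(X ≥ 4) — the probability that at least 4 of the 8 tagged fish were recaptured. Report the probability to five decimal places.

P = 0.00502

X is binomial with n = 8 and p = 0.10.
P(X ≥ 4) = Σ_{j=4}^{8} C(8,j)·0.10^j·0.90^{8−j}.
= 0.004593 + 0.000408 + 0.000023 + 0.000001 + 0.000000 = 0.00502.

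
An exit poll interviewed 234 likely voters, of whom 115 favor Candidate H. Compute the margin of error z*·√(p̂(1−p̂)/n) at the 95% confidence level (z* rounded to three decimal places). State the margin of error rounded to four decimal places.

With x = 115 successes in n = 234, p̂ = 0.49145.
SE(p̂) = √(0.49145·0.50855/234) = 0.032681.
For 95% confidence, z* = 1.960.
ME = 1.960·0.032681 = 0.0641.

ME = 0.0641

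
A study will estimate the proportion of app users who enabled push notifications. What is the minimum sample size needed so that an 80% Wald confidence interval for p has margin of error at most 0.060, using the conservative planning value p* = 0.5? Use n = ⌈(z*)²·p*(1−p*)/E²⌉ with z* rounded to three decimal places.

z* = 1.282 at the 80% level.
p*(1−p*) = 0.2500.
(z*)²·p*(1−p*)/E² = 1.643524·0.2500/0.003600 = 114.134.
Rounding up, n = 115.

n = 115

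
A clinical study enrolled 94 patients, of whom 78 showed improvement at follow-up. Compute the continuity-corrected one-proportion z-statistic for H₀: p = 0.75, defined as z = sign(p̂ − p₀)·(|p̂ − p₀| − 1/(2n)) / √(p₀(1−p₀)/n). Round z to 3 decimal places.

Sample proportion p̂ = 78/94 = 0.82979. p̂ − p₀ = 0.079787.
1/(2n) = 0.005319.
Corrected numerator: |0.079787| − 0.005319 = 0.074468.
SE₀ = √(0.75·0.25/94) = 0.044662.
z = +0.074468/0.044662 = 1.667.

z = 1.667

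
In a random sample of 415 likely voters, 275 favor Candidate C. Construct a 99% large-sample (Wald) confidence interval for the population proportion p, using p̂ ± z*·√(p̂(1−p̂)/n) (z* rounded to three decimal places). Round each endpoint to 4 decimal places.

The sample proportion is 275/415 = 0.66265.
SE = √(p̂(1−p̂)/n) = √(0.223545/415) = 0.023209.
The 99% critical value is z* = 2.576.
Margin of error: 2.576 × 0.023209 = 0.05979.
CI: 0.66265 ± 0.05979 = (0.6029, 0.7224).

(0.6029, 0.7224)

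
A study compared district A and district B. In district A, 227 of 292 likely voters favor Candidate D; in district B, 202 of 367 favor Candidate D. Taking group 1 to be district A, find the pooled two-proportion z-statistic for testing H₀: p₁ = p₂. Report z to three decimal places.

z = 6.073

Sample proportions: p̂₁ = 227/292 = 0.77740 and p̂₂ = 202/367 = 0.55041.
Pooling: p̂ = 429/659 = 0.65099.
Pooled SE = √[0.2272031·0.00614945] ≈ 0.037379.
z = 0.22699/0.037379 = 6.073.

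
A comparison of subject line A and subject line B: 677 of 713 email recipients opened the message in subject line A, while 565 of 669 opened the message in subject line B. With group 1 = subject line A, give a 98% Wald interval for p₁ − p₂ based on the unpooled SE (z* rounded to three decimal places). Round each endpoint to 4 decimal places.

p̂₁ = 677/713 = 0.94951, p̂₂ = 565/669 = 0.84454; p̂₁ − p̂₂ = 0.10497.
Unpooled SE = √(p̂₁(1−p̂₁)/n₁ + p̂₂(1−p̂₂)/n₂) = √(0.000067239 + 0.000196247) = 0.016232.
z* = 2.326 at the 98% level. Margin = 2.326·0.016232 = 0.03776.
Interval: 0.10497 ± 0.03776 → (0.0672, 0.1427).

(0.0672, 0.1427)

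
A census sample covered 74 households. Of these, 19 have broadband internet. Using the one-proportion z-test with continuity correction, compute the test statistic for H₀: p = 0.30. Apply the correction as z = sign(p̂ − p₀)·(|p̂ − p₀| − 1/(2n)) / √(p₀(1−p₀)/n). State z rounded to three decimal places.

p̂ = 19/74 = 0.25676. p̂ − p₀ = -0.043243.
Continuity correction 1/(2n) = 1/148 = 0.006757.
Corrected numerator: |-0.043243| − 0.006757 = 0.036486.
Under H₀, SE = √(p₀(1−p₀)/n) = √(0.30·0.70/74) = √0.002837838 = 0.053271.
z = (−)0.036486/0.053271 = -0.685.

z = -0.685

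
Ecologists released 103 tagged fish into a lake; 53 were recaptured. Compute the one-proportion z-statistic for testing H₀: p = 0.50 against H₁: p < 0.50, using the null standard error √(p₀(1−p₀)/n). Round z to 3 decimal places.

Sample proportion p̂ = 53/103 = 0.51456.
SE₀ = √(0.50·0.50/103) = 0.049266.
z = (0.51456 − 0.50)/0.049266 = 0.01456/0.049266 = 0.296.

z = 0.296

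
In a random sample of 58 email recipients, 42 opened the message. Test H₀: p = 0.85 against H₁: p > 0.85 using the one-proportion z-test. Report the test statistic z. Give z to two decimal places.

z = -2.68

p̂ = 42/58 = 0.72414.
SE₀ = √(0.85·0.15/58) = 0.046886.
z = (0.72414 − 0.85)/0.046886 = -0.12586/0.046886 = -2.68.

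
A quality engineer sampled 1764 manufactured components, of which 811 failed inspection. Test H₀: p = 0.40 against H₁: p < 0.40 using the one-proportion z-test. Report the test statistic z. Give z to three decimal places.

z = 5.123

p̂ = 811/1764 = 0.45975.
Null standard error: √(0.40·0.60/1764) = √0.000136054 = 0.011664.
Test statistic: z = 0.05975/0.011664 = 5.123.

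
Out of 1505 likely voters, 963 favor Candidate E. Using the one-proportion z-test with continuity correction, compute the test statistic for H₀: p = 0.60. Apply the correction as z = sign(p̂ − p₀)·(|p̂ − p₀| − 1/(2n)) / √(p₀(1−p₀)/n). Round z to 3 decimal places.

z = 3.131

p̂ = 963/1505 = 0.63987. p̂ − p₀ = 0.039867.
Continuity correction 1/(2n) = 1/3010 = 0.000332.
Corrected numerator: |0.039867| − 0.000332 = 0.039535.
Null standard error: √(0.60·0.40/1505) = √0.000159468 = 0.012628.
z = +0.039535/0.012628 = 3.131.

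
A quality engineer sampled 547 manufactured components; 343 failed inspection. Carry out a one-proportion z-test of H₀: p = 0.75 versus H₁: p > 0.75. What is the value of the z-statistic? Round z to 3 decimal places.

z = -6.640

The sample proportion is 343/547 = 0.62706.
Under H₀, SE = √(p₀(1−p₀)/n) = √(0.75·0.25/547) = √0.000342779 = 0.018514.
z = (0.62706 − 0.75)/0.018514 = -0.12294/0.018514 = -6.640.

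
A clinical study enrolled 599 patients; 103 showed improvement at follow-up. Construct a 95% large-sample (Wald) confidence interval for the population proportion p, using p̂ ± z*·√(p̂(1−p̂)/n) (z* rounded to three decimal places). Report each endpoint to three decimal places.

Sample proportion p̂ = 103/599 = 0.17195.
SE(p̂) = √(0.17195·0.82805/599) = 0.015418.
For 95% confidence, z* = 1.960.
Margin of error: 1.960 × 0.015418 = 0.03022.
Interval: 0.17195 ± 0.03022 → (0.142, 0.202).

(0.142, 0.202)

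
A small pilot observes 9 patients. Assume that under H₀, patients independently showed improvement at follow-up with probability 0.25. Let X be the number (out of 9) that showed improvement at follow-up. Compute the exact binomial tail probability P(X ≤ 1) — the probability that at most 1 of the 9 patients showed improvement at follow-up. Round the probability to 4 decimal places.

X is binomial with n = 9 and p = 0.25.
P(X ≤ 1) = C(9,0)·0.25^0·0.75^9 + C(9,1)·0.25^1·0.75^8.
= 0.075085 + 0.225254 = 0.3003.

P = 0.3003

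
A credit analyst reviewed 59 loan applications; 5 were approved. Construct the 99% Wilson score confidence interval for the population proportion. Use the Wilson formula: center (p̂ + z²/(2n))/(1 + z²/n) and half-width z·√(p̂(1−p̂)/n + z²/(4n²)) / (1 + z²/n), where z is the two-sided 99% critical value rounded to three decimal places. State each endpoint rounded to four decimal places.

Here p̂ = 5/59 = 0.08475 and z = 2.576 (z² = 6.635776).
Denominator 1 + z²/n = 1 + 6.635776/59 = 1.112471.
Center = (0.08475 + 0.056235)/1.112471 = 0.12673.
Radicand: p̂(1−p̂)/n + z²/(4n²) = 0.001314643 + 0.000476571 = 0.001791214.
Half-width = 2.576·√0.001791214/1.112471 = 0.09800.
Interval: 0.12673 ± 0.09800 → (0.0287, 0.2247).

(0.0287, 0.2247)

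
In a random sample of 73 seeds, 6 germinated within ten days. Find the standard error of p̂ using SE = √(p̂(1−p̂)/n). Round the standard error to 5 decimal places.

SE = 0.03215

The sample proportion is 6/73 = 0.08219.
p̂(1−p̂) = 0.075435.
SE = √(0.075435/73) = √0.001033356 = 0.03215.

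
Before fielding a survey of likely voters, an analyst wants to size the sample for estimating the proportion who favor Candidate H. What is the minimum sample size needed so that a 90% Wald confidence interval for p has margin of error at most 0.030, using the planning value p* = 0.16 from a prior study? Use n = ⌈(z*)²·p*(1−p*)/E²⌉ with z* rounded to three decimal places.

n = 405

z* = 1.645 at the 90% level.
p*(1−p*) = 0.1344.
Required n before rounding: 2.706025 × 0.1344 / 0.030² = 404.100.
Rounding up, n = 405.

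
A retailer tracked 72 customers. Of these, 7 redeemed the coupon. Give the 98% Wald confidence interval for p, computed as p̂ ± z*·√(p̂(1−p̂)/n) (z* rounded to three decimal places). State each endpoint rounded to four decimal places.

p̂ = 7/72 = 0.09722.
Standard error of p̂: √(0.087770/72) = √0.001219029 = 0.034915.
The 98% critical value is z* = 2.326.
Margin of error: 2.326 × 0.034915 = 0.08121.
Interval: 0.09722 ± 0.08121 → (0.0160, 0.1784).

(0.0160, 0.1784)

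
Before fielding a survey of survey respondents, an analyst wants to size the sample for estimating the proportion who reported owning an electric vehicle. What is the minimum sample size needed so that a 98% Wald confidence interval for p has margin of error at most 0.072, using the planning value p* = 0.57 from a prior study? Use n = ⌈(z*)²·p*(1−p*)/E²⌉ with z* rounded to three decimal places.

n = 256

For 98% confidence, z* = 2.326.
p*(1−p*) = 0.57·0.43 = 0.2451.
Required n before rounding: 5.410276 × 0.2451 / 0.072² = 255.798.
Rounding up, n = 256.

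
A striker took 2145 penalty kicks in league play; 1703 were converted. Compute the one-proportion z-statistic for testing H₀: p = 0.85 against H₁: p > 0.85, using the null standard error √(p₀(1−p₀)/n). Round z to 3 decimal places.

z = -7.271

The sample proportion is 1703/2145 = 0.79394.
Null standard error: √(0.85·0.15/2145) = √0.000059441 = 0.007710.
z = (p̂ − p₀)/SE = (0.79394 − 0.85)/0.007710 = -7.271.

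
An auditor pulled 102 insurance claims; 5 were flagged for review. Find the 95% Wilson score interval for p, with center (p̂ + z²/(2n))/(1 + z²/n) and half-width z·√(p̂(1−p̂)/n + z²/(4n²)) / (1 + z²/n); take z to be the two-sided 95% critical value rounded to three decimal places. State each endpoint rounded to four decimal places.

p̂ = 5/102 = 0.04902; z = 1.960, so z² = 3.841600.
Denominator 1 + z²/n = 1 + 3.841600/102 = 1.037663.
Center = (0.04902 + 0.018831)/1.037663 = 0.06539.
Radicand: p̂(1−p̂)/n + z²/(4n²) = 0.000457026 + 0.000092311 = 0.000549337.
Half-width = z·√(radicand)/denom = 1.960·0.023438/1.037663 = 0.04427.
CI: 0.06539 ± 0.04427 = (0.0211, 0.1097).

(0.0211, 0.1097)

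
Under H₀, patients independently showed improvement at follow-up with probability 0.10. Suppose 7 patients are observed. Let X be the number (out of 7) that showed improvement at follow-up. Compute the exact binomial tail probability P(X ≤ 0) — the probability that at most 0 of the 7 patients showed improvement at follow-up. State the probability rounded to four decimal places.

X ~ Binomial(n=7, p=0.10).
P(X ≤ 0) = C(7,0)·0.10^0·0.90^7.
= 0.478297 = 0.4783.

P = 0.4783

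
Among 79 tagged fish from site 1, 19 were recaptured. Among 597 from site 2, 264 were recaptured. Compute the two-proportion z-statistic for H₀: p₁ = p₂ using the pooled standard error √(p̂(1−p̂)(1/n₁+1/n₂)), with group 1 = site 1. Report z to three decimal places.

z = -3.415

Sample proportions: p̂₁ = 19/79 = 0.24051 and p̂₂ = 264/597 = 0.44221.
Pooling: p̂ = 283/676 = 0.41864.
Pooled SE = √[0.2433804·0.01433327] ≈ 0.059063.
z = -0.20170/0.059063 = -3.415.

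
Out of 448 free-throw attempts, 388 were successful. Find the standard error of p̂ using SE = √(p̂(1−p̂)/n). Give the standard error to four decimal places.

SE = 0.0161

The sample proportion is 388/448 = 0.86607.
p̂(1−p̂) = 0.86607·0.13393 = 0.115993.
SE = √(0.115993/448) = 0.0161.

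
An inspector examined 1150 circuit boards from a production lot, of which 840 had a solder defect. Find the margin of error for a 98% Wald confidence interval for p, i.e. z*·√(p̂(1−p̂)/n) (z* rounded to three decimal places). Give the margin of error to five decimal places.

ME = 0.03044

With x = 840 successes in n = 1150, p̂ = 0.73043.
SE(p̂) = √(0.73043·0.26957/1150) = 0.013085.
The 98% critical value is z* = 2.326.
So ME = 0.03044.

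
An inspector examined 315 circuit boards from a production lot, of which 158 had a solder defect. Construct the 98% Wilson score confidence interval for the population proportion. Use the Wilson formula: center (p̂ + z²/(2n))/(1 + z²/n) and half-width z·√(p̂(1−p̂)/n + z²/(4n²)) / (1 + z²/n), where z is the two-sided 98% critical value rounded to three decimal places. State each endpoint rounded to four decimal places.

(0.4366, 0.5665)

Here p̂ = 158/315 = 0.50159 and z = 2.326 (z² = 5.410276).
Denominator 1 + z²/n = 1 + 5.410276/315 = 1.017175.
Adjusted center: (0.50159 + z²/(2n))/1.017175 = 0.50156.
Radicand: p̂(1−p̂)/n + z²/(4n²) = 0.000793643 + 0.000013631 = 0.000807274.
Half-width = z·√(radicand)/denom = 2.326·0.028413/1.017175 = 0.06497.
CI: 0.50156 ± 0.06497 = (0.4366, 0.5665).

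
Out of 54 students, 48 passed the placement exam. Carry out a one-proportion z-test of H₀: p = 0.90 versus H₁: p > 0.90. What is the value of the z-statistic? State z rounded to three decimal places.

z = -0.272

The sample proportion is 48/54 = 0.88889.
Under H₀, SE = √(p₀(1−p₀)/n) = √(0.90·0.10/54) = √0.001666667 = 0.040825.
z = (0.88889 − 0.90)/0.040825 = -0.01111/0.040825 = -0.272.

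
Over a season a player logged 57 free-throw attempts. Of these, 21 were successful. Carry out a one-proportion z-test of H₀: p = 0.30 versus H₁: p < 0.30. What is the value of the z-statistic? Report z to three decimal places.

z = 1.127

p̂ = 21/57 = 0.36842.
SE₀ = √(0.30·0.70/57) = 0.060698.
z = (p̂ − p₀)/SE = (0.36842 − 0.30)/0.060698 = 1.127.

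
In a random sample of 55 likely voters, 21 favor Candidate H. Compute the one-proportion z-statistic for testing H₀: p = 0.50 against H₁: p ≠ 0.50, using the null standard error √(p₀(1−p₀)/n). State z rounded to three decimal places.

z = -1.753

The sample proportion is 21/55 = 0.38182.
Null standard error: √(0.50·0.50/55) = √0.004545455 = 0.067420.
Test statistic: z = -0.11818/0.067420 = -1.753.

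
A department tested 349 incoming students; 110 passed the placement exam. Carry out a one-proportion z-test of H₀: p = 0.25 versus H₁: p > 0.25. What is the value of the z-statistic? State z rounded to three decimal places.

z = 2.812

Sample proportion p̂ = 110/349 = 0.31519.
Null standard error: √(0.25·0.75/349) = √0.000537249 = 0.023179.
z = (p̂ − p₀)/SE = (0.31519 − 0.25)/0.023179 = 2.812.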